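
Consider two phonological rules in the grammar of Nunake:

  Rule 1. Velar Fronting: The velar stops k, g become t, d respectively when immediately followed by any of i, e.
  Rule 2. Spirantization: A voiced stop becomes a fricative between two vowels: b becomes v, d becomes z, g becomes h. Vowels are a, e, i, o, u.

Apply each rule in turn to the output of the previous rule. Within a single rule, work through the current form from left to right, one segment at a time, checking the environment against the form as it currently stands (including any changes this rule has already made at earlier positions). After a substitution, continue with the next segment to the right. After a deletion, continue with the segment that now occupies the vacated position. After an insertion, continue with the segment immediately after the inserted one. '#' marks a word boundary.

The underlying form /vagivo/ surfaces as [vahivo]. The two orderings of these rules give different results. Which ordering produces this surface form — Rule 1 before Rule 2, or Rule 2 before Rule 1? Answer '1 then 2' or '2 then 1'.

2 then 1

Order 1 then 2:
  1 Velar Fronting: [vagivo] → [vadivo]
  2 Spirantization: [vadivo] → [vazivo]
  result: [vazivo]
Order 2 then 1:
  2 Spirantization: [vagivo] → [vahivo]
  1 Velar Fronting: no change — [vahivo]
  result: [vahivo]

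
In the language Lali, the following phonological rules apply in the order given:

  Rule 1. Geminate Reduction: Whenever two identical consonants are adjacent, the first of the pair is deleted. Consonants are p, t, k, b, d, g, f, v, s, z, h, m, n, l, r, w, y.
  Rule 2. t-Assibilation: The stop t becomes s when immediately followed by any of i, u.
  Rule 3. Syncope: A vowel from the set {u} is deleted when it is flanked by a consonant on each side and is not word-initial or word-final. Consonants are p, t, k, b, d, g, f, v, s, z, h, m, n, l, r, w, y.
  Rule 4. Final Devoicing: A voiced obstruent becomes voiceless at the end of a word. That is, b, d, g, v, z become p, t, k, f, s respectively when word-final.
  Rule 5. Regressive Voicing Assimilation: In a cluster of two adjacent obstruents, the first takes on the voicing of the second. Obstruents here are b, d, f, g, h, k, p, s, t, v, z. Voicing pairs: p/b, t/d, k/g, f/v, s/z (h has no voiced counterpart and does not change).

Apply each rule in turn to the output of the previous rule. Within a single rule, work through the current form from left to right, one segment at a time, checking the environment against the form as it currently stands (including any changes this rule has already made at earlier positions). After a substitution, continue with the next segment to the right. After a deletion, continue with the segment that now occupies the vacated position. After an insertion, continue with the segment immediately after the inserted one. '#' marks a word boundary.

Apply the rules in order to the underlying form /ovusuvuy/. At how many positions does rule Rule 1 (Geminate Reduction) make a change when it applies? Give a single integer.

0

Rule 1 Geminate Reduction: no change — [ovusuvuy]
Rule 2 t-Assibilation: no change — [ovusuvuy]
Rule 3 Syncope: [ovusuvuy] → [ovsvy]
Rule 4 Final Devoicing: no change — [ovsvy]
Rule 5 Regressive Voicing Assimilation: [ovsvy] → [ofzvy]
Rule Rule 1 changed 0 position(s).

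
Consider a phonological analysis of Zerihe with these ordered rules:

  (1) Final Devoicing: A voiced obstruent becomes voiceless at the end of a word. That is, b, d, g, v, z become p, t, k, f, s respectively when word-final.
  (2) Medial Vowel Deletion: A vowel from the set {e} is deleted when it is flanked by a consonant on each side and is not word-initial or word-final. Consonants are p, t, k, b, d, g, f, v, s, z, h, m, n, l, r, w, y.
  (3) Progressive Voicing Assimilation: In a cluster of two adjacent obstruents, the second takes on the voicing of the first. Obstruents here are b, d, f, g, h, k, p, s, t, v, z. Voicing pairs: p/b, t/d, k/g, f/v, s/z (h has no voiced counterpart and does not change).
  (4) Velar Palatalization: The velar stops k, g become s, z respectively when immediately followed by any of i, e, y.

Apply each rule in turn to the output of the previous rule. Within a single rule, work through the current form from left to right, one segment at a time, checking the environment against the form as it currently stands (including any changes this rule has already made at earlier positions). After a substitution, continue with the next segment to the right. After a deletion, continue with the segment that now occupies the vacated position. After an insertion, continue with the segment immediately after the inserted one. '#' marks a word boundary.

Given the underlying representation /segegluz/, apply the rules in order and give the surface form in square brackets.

(1) Final Devoicing: [segegluz] → [segeglus]
(2) Medial Vowel Deletion: [segeglus] → [sgglus]
(3) Progressive Voicing Assimilation: [sgglus] → [skklus]
(4) Velar Palatalization: no change — [skklus]

[skklus]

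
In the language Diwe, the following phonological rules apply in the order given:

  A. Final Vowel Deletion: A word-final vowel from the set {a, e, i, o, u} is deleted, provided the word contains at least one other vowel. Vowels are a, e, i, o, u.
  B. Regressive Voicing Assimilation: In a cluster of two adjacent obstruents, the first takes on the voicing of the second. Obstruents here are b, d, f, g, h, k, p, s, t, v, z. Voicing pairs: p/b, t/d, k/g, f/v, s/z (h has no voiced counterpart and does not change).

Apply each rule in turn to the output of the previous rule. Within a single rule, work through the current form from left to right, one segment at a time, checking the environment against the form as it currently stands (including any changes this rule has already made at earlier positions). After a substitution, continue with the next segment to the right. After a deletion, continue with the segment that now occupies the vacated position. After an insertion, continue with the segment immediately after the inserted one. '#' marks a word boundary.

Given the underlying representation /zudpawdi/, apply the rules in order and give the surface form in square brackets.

[zutpawd]

A Final Vowel Deletion: [zudpawdi] → [zudpawd]
B Regressive Voicing Assimilation: [zudpawd] → [zutpawd]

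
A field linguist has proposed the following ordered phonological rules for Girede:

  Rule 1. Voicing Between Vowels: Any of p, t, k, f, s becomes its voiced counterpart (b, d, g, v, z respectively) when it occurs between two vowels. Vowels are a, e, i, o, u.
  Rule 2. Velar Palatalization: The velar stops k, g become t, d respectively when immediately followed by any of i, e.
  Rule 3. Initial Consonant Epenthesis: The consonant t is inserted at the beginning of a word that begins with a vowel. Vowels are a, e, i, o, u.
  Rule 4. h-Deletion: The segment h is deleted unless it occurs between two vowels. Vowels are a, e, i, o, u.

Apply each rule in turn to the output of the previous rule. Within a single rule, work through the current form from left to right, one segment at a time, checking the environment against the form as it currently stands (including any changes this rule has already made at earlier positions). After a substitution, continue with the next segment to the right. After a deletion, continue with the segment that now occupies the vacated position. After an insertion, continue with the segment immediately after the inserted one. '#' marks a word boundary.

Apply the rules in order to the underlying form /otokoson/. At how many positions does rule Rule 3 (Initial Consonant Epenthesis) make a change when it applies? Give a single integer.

1

Rule 1 Voicing Between Vowels: [otokoson] → [odogozon]
Rule 2 Velar Palatalization: no change — [odogozon]
Rule 3 Initial Consonant Epenthesis: [odogozon] → [todogozon]
Rule 4 h-Deletion: no change — [todogozon]
Rule Rule 3 changed 1 position(s).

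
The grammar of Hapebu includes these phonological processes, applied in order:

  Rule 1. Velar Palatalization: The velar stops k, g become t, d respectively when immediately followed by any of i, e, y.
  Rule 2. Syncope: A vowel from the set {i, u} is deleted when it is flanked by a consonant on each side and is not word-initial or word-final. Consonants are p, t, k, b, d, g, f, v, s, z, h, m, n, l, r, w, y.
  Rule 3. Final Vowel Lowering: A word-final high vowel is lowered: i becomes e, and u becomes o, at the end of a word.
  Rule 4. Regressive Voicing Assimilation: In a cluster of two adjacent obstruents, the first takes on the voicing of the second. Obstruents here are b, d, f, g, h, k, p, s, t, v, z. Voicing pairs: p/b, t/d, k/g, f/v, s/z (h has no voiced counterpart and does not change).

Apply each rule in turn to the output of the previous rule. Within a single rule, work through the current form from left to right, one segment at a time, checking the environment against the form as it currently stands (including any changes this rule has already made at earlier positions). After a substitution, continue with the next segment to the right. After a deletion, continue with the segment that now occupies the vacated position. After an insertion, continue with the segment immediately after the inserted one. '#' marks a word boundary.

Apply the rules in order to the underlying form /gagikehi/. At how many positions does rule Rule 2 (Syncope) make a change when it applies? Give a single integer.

Rule 1 Velar Palatalization: [gagikehi] → [gaditehi]
Rule 2 Syncope: [gaditehi] → [gadtehi]
Rule 3 Final Vowel Lowering: [gadtehi] → [gadtehe]
Rule 4 Regressive Voicing Assimilation: [gadtehe] → [gattehe]
Rule Rule 2 changed 1 position(s).

1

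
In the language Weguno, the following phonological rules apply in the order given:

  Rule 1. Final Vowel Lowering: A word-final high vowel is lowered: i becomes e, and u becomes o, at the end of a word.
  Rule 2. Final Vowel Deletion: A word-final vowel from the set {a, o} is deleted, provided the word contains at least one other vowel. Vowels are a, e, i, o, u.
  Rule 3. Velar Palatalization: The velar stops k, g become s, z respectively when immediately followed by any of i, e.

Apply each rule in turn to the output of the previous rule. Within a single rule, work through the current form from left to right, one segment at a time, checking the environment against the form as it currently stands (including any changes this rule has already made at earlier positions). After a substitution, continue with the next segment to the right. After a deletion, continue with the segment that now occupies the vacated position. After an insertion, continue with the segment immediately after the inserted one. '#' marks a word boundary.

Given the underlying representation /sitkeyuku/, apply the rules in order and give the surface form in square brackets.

[sitseyuk]

Rule 1 Final Vowel Lowering: [sitkeyuku] → [sitkeyuko]
Rule 2 Final Vowel Deletion: [sitkeyuko] → [sitkeyuk]
Rule 3 Velar Palatalization: [sitkeyuk] → [sitseyuk]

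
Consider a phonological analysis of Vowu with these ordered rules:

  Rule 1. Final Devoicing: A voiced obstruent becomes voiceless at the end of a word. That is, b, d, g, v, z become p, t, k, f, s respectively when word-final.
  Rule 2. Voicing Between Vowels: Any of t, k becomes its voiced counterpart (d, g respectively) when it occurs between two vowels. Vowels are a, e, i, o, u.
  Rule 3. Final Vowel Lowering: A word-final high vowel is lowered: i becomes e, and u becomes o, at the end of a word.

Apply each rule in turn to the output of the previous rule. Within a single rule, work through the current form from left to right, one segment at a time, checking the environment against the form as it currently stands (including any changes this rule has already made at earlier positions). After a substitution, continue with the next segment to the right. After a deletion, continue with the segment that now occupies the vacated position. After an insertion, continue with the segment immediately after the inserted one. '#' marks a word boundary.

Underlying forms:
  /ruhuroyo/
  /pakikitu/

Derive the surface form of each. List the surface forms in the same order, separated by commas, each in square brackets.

/ruhuroyo/:
  Rule 1 Final Devoicing: no change — [ruhuroyo]
  Rule 2 Voicing Between Vowels: no change — [ruhuroyo]
  Rule 3 Final Vowel Lowering: no change — [ruhuroyo]
/pakikitu/:
  Rule 1 Final Devoicing: no change — [pakikitu]
  Rule 2 Voicing Between Vowels: [pakikitu] → [pagigidu]
  Rule 3 Final Vowel Lowering: [pagigidu] → [pagigido]

[ruhuroyo], [pagigido]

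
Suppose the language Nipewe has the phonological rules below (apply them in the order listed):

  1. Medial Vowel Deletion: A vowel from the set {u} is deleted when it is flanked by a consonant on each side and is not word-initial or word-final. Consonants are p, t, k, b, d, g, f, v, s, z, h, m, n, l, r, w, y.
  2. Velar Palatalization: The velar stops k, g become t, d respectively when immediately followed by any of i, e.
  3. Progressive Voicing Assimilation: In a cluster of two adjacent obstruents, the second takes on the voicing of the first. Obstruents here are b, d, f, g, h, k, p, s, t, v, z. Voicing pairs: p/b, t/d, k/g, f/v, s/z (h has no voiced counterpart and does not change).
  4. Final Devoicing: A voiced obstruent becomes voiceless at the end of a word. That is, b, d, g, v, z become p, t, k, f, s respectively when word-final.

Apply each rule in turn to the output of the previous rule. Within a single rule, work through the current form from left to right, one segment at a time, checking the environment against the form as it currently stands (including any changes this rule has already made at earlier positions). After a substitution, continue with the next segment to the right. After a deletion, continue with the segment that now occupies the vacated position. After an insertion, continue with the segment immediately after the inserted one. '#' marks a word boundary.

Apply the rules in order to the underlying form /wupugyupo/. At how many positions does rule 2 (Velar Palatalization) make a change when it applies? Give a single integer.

1 Medial Vowel Deletion: [wupugyupo] → [wpgypo]
2 Velar Palatalization: no change — [wpgypo]
3 Progressive Voicing Assimilation: [wpgypo] → [wpkypo]
4 Final Devoicing: no change — [wpkypo]
Rule 2 changed 0 position(s).

0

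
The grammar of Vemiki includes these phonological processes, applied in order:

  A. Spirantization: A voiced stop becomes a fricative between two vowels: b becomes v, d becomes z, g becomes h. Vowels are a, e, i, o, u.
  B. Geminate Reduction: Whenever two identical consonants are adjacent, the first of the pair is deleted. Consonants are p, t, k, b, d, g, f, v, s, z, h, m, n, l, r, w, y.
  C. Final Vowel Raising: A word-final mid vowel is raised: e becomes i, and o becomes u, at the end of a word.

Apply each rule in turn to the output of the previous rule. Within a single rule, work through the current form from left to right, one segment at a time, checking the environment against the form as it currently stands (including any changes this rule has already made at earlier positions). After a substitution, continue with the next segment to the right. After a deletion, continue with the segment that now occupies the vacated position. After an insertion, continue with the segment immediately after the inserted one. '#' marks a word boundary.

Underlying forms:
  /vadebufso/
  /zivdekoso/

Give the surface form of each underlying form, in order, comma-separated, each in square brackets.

/vadebufso/:
  A Spirantization: [vadebufso] → [vazevufso]
  B Geminate Reduction: no change — [vazevufso]
  C Final Vowel Raising: [vazevufso] → [vazevufsu]
/zivdekoso/:
  A Spirantization: no change — [zivdekoso]
  B Geminate Reduction: no change — [zivdekoso]
  C Final Vowel Raising: [zivdekoso] → [zivdekosu]

[vazevufsu], [zivdekosu]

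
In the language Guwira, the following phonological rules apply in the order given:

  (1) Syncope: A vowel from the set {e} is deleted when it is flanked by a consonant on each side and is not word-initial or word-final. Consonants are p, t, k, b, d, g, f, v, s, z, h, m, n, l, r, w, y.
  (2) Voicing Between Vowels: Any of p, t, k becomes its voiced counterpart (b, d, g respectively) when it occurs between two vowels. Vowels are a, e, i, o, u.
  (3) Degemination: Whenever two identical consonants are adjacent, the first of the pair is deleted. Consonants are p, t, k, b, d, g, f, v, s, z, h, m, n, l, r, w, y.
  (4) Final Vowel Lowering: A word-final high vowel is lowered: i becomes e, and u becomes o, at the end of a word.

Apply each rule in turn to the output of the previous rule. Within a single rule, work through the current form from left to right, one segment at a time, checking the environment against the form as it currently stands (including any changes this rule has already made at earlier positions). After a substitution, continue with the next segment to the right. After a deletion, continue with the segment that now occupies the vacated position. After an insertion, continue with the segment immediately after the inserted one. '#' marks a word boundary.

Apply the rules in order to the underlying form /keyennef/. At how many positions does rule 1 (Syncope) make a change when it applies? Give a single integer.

(1) Syncope: [keyennef] → [kynnf]
(2) Voicing Between Vowels: no change — [kynnf]
(3) Degemination: [kynnf] → [kynf]
(4) Final Vowel Lowering: no change — [kynf]
Rule 1 changed 3 position(s).

3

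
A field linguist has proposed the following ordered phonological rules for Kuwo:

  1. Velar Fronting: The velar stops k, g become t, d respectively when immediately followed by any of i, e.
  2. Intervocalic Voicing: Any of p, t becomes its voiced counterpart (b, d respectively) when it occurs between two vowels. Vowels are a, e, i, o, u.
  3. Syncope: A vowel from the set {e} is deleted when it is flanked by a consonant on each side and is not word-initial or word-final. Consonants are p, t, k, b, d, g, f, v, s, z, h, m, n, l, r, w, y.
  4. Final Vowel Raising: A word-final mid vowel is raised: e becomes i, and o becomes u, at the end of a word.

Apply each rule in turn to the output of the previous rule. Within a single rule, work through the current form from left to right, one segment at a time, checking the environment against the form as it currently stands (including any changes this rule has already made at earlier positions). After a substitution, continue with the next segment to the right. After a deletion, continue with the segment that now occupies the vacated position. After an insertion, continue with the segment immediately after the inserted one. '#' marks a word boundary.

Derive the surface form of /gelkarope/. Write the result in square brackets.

[dlkarobi]

1 Velar Fronting: [gelkarope] → [delkarope]
2 Intervocalic Voicing: [delkarope] → [delkarobe]
3 Syncope: [delkarobe] → [dlkarobe]
4 Final Vowel Raising: [dlkarobe] → [dlkarobi]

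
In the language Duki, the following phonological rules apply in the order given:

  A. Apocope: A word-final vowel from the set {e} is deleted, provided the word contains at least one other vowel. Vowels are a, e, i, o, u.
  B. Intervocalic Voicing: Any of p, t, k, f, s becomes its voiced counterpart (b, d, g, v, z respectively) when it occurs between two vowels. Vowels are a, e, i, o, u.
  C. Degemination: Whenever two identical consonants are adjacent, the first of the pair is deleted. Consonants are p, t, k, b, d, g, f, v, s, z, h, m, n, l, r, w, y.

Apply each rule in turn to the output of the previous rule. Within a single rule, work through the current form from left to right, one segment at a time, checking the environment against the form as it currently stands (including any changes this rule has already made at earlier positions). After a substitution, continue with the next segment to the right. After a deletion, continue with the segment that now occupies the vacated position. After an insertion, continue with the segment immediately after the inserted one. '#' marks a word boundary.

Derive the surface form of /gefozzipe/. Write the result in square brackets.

[gevozip]

A Apocope: [gefozzipe] → [gefozzip]
B Intervocalic Voicing: [gefozzip] → [gevozzip]
C Degemination: [gevozzip] → [gevozip]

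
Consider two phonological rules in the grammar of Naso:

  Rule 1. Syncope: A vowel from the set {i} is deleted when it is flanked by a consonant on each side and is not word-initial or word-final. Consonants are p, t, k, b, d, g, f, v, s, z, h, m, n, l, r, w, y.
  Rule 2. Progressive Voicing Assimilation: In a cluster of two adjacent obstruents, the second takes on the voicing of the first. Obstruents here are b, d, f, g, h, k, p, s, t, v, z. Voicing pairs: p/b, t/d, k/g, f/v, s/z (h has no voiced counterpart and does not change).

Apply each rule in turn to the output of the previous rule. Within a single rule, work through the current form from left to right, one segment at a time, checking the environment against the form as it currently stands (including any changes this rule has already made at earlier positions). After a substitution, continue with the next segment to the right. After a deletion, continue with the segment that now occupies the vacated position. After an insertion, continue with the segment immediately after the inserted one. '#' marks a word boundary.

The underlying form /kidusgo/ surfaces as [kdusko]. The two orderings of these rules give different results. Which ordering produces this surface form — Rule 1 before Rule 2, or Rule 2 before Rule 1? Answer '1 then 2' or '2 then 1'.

2 then 1

Order 1 then 2:
  1 Syncope: [kidusgo] → [kdusgo]
  2 Progressive Voicing Assimilation: [kdusgo] → [ktusko]
  result: [ktusko]
Order 2 then 1:
  2 Progressive Voicing Assimilation: [kidusgo] → [kidusko]
  1 Syncope: [kidusko] → [kdusko]
  result: [kdusko]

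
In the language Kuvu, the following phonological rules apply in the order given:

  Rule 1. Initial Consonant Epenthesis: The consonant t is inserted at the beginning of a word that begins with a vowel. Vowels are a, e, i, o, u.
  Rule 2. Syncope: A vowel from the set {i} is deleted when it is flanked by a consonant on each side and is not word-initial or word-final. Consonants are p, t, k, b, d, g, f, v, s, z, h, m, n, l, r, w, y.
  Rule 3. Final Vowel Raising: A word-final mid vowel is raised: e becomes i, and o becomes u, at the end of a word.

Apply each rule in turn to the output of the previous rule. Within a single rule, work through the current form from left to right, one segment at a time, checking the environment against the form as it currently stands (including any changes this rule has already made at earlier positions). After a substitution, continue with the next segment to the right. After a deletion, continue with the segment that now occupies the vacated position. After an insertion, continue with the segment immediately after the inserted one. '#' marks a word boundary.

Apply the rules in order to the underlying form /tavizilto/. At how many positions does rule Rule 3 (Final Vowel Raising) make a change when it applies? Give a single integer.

Rule 1 Initial Consonant Epenthesis: no change — [tavizilto]
Rule 2 Syncope: [tavizilto] → [tavzlto]
Rule 3 Final Vowel Raising: [tavzlto] → [tavzltu]
Rule Rule 3 changed 1 position(s).

1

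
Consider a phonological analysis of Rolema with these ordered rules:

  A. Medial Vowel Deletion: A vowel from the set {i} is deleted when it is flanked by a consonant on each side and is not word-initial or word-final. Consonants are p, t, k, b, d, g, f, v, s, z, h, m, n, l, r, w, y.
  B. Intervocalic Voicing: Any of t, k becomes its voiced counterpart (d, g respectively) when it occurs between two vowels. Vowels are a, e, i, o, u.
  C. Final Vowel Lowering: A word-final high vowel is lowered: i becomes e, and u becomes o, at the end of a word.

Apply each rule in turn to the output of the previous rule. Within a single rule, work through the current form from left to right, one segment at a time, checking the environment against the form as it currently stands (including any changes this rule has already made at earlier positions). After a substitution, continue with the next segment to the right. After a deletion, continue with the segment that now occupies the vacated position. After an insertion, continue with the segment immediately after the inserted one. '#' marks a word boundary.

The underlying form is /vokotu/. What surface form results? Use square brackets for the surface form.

[vogodo]

A Medial Vowel Deletion: no change — [vokotu]
B Intervocalic Voicing: [vokotu] → [vogodu]
C Final Vowel Lowering: [vogodu] → [vogodo]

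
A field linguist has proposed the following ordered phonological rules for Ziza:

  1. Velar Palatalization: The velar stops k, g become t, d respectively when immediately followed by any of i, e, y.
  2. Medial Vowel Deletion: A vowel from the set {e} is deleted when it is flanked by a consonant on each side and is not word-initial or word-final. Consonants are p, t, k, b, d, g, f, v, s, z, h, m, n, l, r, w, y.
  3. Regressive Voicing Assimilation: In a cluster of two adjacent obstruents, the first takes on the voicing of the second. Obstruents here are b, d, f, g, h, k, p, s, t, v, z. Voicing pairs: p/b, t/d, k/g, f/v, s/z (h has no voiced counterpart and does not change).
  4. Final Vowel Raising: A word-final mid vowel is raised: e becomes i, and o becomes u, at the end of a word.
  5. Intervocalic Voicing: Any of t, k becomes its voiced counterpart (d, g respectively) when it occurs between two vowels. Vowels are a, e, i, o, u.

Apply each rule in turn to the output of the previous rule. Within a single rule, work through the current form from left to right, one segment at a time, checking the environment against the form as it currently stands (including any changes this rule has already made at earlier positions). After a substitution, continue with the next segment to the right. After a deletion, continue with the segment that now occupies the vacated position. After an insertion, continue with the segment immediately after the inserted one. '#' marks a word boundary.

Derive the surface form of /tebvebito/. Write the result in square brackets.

[dbvbidu]

1 Velar Palatalization: no change — [tebvebito]
2 Medial Vowel Deletion: [tebvebito] → [tbvbito]
3 Regressive Voicing Assimilation: [tbvbito] → [dbvbito]
4 Final Vowel Raising: [dbvbito] → [dbvbitu]
5 Intervocalic Voicing: [dbvbitu] → [dbvbidu]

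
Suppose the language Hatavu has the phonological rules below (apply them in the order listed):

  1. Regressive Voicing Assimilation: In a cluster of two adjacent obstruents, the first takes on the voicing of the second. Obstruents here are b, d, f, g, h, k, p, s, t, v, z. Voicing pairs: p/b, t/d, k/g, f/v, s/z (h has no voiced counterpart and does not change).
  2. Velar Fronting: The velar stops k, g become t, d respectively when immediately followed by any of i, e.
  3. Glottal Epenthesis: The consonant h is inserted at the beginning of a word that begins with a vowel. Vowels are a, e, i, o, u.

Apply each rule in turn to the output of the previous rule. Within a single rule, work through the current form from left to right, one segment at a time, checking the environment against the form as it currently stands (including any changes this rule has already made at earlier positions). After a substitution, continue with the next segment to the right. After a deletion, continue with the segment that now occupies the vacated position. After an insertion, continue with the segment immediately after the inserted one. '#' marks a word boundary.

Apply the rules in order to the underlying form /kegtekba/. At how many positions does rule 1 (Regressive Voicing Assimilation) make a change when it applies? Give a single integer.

1 Regressive Voicing Assimilation: [kegtekba] → [kektegba]
2 Velar Fronting: [kektegba] → [tektegba]
3 Glottal Epenthesis: no change — [tektegba]
Rule 1 changed 2 position(s).

2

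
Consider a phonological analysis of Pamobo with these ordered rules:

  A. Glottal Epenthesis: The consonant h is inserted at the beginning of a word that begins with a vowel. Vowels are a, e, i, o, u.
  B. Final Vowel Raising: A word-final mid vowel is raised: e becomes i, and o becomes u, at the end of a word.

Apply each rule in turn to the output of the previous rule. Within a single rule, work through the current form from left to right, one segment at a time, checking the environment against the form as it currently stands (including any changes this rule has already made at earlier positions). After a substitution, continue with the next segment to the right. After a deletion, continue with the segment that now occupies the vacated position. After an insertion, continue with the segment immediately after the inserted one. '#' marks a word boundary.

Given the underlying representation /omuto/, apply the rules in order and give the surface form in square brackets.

[homutu]

A Glottal Epenthesis: [omuto] → [homuto]
B Final Vowel Raising: [homuto] → [homutu]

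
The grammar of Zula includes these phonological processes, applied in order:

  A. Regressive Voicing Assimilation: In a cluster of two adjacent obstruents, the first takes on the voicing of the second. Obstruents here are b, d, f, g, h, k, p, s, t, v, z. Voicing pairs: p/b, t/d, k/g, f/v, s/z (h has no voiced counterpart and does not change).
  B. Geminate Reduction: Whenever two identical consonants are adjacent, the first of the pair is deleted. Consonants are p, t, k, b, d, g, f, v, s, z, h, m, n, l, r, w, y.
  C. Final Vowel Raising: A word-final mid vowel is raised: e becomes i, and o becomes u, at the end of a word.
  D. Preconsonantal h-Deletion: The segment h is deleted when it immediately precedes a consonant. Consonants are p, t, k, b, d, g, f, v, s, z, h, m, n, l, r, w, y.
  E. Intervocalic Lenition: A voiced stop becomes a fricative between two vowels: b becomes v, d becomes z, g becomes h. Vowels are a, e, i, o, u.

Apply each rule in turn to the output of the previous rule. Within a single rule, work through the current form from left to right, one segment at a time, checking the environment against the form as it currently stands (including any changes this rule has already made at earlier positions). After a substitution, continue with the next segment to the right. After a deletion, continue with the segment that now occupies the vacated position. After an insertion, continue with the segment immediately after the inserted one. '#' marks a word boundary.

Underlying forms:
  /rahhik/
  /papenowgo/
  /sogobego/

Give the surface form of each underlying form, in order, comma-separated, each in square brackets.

/rahhik/:
  A Regressive Voicing Assimilation: no change — [rahhik]
  B Geminate Reduction: [rahhik] → [rahik]
  C Final Vowel Raising: no change — [rahik]
  D Preconsonantal h-Deletion: no change — [rahik]
  E Intervocalic Lenition: no change — [rahik]
/papenowgo/:
  A Regressive Voicing Assimilation: no change — [papenowgo]
  B Geminate Reduction: no change — [papenowgo]
  C Final Vowel Raising: [papenowgo] → [papenowgu]
  D Preconsonantal h-Deletion: no change — [papenowgu]
  E Intervocalic Lenition: no change — [papenowgu]
/sogobego/:
  A Regressive Voicing Assimilation: no change — [sogobego]
  B Geminate Reduction: no change — [sogobego]
  C Final Vowel Raising: [sogobego] → [sogobegu]
  D Preconsonantal h-Deletion: no change — [sogobegu]
  E Intervocalic Lenition: [sogobegu] → [sohovehu]

[rahik], [papenowgu], [sohovehu]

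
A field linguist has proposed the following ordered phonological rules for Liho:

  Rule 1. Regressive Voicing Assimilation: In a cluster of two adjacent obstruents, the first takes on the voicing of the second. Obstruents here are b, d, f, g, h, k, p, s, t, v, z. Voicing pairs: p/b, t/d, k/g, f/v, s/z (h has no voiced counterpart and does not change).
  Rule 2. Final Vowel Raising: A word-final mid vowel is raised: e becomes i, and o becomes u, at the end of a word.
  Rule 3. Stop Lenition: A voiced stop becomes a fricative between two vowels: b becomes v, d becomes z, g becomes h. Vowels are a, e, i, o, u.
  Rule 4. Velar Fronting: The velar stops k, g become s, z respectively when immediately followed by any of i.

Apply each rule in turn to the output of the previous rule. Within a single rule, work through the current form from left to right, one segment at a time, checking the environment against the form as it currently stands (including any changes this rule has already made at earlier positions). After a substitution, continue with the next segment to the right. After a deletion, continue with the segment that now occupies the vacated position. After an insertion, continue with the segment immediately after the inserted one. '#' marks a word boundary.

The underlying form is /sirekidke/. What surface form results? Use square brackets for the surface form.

[siresitsi]

Rule 1 Regressive Voicing Assimilation: [sirekidke] → [sirekitke]
Rule 2 Final Vowel Raising: [sirekitke] → [sirekitki]
Rule 3 Stop Lenition: no change — [sirekitki]
Rule 4 Velar Fronting: [sirekitki] → [siresitsi]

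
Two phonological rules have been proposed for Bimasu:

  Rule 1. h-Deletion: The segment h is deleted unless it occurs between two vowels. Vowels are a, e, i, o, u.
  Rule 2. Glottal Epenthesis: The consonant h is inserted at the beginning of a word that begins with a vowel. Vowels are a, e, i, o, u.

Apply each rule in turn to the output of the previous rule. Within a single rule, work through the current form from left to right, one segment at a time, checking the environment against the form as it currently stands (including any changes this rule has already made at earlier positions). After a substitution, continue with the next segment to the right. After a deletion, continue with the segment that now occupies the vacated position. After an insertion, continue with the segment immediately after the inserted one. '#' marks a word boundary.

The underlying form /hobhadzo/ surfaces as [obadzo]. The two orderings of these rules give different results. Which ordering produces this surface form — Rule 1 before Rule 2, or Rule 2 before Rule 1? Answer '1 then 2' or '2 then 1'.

2 then 1

Order 1 then 2:
  1 h-Deletion: [hobhadzo] → [obadzo]
  2 Glottal Epenthesis: [obadzo] → [hobadzo]
  result: [hobadzo]
Order 2 then 1:
  2 Glottal Epenthesis: no change — [hobhadzo]
  1 h-Deletion: [hobhadzo] → [obadzo]
  result: [obadzo]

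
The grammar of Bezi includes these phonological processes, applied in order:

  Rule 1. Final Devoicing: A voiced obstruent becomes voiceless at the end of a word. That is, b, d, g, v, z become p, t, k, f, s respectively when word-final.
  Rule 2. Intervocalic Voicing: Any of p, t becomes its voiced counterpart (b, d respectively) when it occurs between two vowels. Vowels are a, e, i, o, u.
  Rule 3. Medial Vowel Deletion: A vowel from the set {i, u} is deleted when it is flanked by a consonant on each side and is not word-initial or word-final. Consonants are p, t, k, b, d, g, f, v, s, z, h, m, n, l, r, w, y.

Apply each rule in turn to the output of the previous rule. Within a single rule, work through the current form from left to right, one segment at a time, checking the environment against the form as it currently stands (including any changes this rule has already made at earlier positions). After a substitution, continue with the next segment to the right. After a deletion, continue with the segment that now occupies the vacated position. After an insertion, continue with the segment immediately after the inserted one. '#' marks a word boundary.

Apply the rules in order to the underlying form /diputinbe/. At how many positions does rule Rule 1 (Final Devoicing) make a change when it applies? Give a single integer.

0

Rule 1 Final Devoicing: no change — [diputinbe]
Rule 2 Intervocalic Voicing: [diputinbe] → [dibudinbe]
Rule 3 Medial Vowel Deletion: [dibudinbe] → [dbdnbe]
Rule Rule 1 changed 0 position(s).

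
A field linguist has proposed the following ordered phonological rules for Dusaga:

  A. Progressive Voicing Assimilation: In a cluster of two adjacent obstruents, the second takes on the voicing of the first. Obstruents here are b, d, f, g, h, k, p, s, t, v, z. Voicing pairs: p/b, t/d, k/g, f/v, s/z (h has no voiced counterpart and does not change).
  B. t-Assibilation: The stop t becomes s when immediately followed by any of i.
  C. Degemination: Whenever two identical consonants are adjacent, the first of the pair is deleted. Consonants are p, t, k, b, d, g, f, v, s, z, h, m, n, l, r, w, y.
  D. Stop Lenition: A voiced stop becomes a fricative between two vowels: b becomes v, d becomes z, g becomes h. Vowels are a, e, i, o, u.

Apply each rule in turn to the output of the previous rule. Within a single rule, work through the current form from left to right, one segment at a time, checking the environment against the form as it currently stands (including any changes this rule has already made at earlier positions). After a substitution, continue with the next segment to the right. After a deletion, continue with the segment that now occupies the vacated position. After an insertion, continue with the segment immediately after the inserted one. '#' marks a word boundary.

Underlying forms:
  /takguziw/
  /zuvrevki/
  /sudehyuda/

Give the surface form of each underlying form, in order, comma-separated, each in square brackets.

[takuziw], [zuvrevgi], [suzehyuza]

/takguziw/:
  A Progressive Voicing Assimilation: [takguziw] → [takkuziw]
  B t-Assibilation: no change — [takkuziw]
  C Degemination: [takkuziw] → [takuziw]
  D Stop Lenition: no change — [takuziw]
/zuvrevki/:
  A Progressive Voicing Assimilation: [zuvrevki] → [zuvrevgi]
  B t-Assibilation: no change — [zuvrevgi]
  C Degemination: no change — [zuvrevgi]
  D Stop Lenition: no change — [zuvrevgi]
/sudehyuda/:
  A Progressive Voicing Assimilation: no change — [sudehyuda]
  B t-Assibilation: no change — [sudehyuda]
  C Degemination: no change — [sudehyuda]
  D Stop Lenition: [sudehyuda] → [suzehyuza]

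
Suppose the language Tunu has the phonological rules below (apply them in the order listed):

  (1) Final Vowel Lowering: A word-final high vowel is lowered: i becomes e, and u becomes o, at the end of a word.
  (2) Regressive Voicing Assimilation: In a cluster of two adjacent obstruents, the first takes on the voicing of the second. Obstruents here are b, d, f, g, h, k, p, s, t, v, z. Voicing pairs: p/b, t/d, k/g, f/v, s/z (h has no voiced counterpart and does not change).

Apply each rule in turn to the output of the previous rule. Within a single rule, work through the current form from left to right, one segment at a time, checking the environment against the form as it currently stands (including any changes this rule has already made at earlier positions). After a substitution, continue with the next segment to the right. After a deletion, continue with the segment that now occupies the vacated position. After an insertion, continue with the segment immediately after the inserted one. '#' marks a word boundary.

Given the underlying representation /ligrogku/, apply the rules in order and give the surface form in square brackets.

(1) Final Vowel Lowering: [ligrogku] → [ligrogko]
(2) Regressive Voicing Assimilation: [ligrogko] → [ligrokko]

[ligrokko]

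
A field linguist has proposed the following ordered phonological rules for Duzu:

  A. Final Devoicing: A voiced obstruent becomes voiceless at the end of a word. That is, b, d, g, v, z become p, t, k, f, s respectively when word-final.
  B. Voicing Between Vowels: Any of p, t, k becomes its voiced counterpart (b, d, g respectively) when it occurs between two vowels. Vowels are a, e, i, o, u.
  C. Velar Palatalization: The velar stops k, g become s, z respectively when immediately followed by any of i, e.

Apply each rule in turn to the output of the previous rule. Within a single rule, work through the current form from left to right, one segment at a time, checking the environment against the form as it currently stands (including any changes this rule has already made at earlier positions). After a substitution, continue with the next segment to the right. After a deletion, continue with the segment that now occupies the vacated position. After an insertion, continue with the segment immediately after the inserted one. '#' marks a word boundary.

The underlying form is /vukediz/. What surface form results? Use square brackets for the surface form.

A Final Devoicing: [vukediz] → [vukedis]
B Voicing Between Vowels: [vukedis] → [vugedis]
C Velar Palatalization: [vugedis] → [vuzedis]

[vuzedis]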